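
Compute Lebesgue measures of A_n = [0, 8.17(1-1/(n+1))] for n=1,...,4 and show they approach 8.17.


By continuity of measure from below: if A_n increases to A, then m(A_n) -> m(A).
Here A = [0, 8.17], so m(A) = 8.17
Step 1: a_1 = 8.17*(1 - 1/2) = 4.085, m(A_1) = 4.085
Step 2: a_2 = 8.17*(1 - 1/3) = 5.4467, m(A_2) = 5.4467
Step 3: a_3 = 8.17*(1 - 1/4) = 6.1275, m(A_3) = 6.1275
Step 4: a_4 = 8.17*(1 - 1/5) = 6.536, m(A_4) = 6.536
Limit: m(A_n) -> m([0,8.17]) = 8.17


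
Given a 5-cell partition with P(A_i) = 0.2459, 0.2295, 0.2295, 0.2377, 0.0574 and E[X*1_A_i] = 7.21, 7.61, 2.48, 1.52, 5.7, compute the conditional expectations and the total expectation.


For each cell A_i: E[X|A_i] = E[X*1_A_i] / P(A_i)
Step 1: E[X|A_1] = 7.21 / 0.2459 = 29.320862
Step 2: E[X|A_2] = 7.61 / 0.2295 = 33.159041
Step 3: E[X|A_3] = 2.48 / 0.2295 = 10.8061
Step 4: E[X|A_4] = 1.52 / 0.2377 = 6.394615
Step 5: E[X|A_5] = 5.7 / 0.0574 = 99.303136
Verification: E[X] = sum E[X*1_A_i] = 7.21 + 7.61 + 2.48 + 1.52 + 5.7 = 24.52


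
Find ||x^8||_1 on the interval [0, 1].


Step 1: ||f||_1 = (integral_0^1 |x^8|^1 dx)^(1/1)
     = (integral_0^1 x^8 dx)^(1/1)
Step 2: integral_0^1 x^8 dx = [x^9/(9)] from 0 to 1 = 1^9/9
     = 1/9 = 0.111111
Step 3: ||f||_1 = (0.111111)^(1/1) = 0.111111


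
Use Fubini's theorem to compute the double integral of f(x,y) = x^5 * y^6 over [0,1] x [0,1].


By Fubini's theorem, the double integral factors as a product of single integrals:
Step 1: integral_0^1 x^5 dx = [x^6/6] from 0 to 1
     = 1^6/6 = 0.166667
Step 2: integral_0^1 y^6 dy = [y^7/7] from 0 to 1
     = 1^7/7 = 0.142857
Step 3: Double integral = 0.166667 * 0.142857 = 0.02381


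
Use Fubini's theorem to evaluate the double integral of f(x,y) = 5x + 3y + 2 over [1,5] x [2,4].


By Fubini, integrate in x first, then y.
Step 1: Fix y, integrate over x in [1,5]:
  integral(5x + 3y + 2, x=1..5)
  = 5*(5^2 - 1^2)/2 + (3y + 2)*(5 - 1)
  = 60 + (3y + 2)*4
  = 60 + 12y + 8
  = 68 + 12y
Step 2: Integrate over y in [2,4]:
  integral(68 + 12y, y=2..4)
  = 68*2 + 12*(4^2 - 2^2)/2
  = 136 + 72
  = 208


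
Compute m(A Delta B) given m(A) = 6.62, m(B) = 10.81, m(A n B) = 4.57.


m(A Delta B) = m(A) + m(B) - 2*m(A n B)
= 6.62 + 10.81 - 2*4.57
= 6.62 + 10.81 - 9.14
= 8.29


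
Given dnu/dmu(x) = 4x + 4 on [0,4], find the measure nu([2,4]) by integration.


nu(A) = integral_A (dnu/dmu) dmu = integral_2^4 (4x + 4) dx
Step 1: Antiderivative F(x) = (4/2)x^2 + 4x
Step 2: F(4) = (4/2)*4^2 + 4*4 = 32 + 16 = 48
Step 3: F(2) = (4/2)*2^2 + 4*2 = 8 + 8 = 16
Step 4: nu([2,4]) = F(4) - F(2) = 48 - 16 = 32


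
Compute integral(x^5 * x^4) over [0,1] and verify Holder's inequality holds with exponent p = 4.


Step 1: Exact integral of f*g = integral(x^9, 0, 1) = 1/10
     = 0.1
Step 2: Holder bound with p=4, q=1.333333:
  ||f||_p = (integral x^20 dx)^(1/4) = (1/21)^(1/4) = 0.467138
  ||g||_q = (integral x^5.333333 dx)^(1/1.333333) = (1/6.333333)^(1/1.333333) = 0.250482
Step 3: Holder bound = ||f||_p * ||g||_q = 0.467138 * 0.250482 = 0.117009
Verification: 0.1 <= 0.117009 (Holder holds)


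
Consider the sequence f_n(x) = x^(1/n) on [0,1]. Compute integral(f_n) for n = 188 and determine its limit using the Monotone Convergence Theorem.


At n = 188: f_188(x) = x^(1/188).
Step 1: integral(x^(1/188), 0, 1) = [x^(1/188+1) / (1/188+1)] from 0 to 1
     = 1 / (1/188 + 1) = 1 / ((188+1)/188) = 188/(188+1)
     = 188/189 = 0.994709
Step 2: As n -> infinity, f_n(x) = x^(1/n) -> 1 for x in (0,1], and f_n is increasing in n.
By MCT, lim_n integral(f_n) = integral(lim_n f_n) = integral(1, 0, 1) = 1.
Step 3: Verify convergence: 188/189 = 0.994709 -> 1


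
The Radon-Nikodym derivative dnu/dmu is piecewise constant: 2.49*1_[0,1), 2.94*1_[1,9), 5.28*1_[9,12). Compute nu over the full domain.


Integrate each piece of the Radon-Nikodym derivative:
Step 1: integral_0^1 2.49 dx = 2.49*(1-0) = 2.49*1 = 2.49
Step 2: integral_1^9 2.94 dx = 2.94*(9-1) = 2.94*8 = 23.52
Step 3: integral_9^12 5.28 dx = 5.28*(12-9) = 5.28*3 = 15.84
Total: 2.49 + 23.52 + 15.84 = 41.85


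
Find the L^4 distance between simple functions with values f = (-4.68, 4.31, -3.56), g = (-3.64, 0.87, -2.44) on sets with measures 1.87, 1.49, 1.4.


Step 1: Compute differences f_i - g_i:
  -4.68 - -3.64 = -1.04
  4.31 - 0.87 = 3.44
  -3.56 - -2.44 = -1.12
Step 2: Compute |diff|^4 * measure for each set:
  |-1.04|^4 * 1.87 = 1.169859 * 1.87 = 2.187636
  |3.44|^4 * 1.49 = 140.034089 * 1.49 = 208.650793
  |-1.12|^4 * 1.4 = 1.573519 * 1.4 = 2.202927
Step 3: Sum = 213.041355
Step 4: ||f-g||_4 = (213.041355)^(1/4) = 3.820463


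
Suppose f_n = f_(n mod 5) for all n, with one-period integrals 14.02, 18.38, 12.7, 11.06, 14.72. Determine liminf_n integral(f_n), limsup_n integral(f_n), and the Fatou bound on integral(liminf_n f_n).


The sequence (integral(f_n)) is periodic with period 5, repeating the values 14.02, 18.38, 12.7, 11.06, 14.72 indefinitely.
Step 1: For a periodic sequence, every tail (a_m, a_(m+1), ...) contains all 5 period values infinitely often.
Step 2: Hence inf of every tail = min of the period values = min(14.02, 18.38, 12.7, 11.06, 14.72) = 11.06.
        liminf_n integral(f_n) = sup over m of (inf of tail from m) = 11.06.
Step 3: Similarly sup of every tail = max of the period values = 18.38.
        limsup_n integral(f_n) = 18.38.
Step 4: Fatou's lemma: integral(liminf_n f_n) <= liminf_n integral(f_n) = 11.06.
        So the integral of the pointwise liminf is at most 11.06.


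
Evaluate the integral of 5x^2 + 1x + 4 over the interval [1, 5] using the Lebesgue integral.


The Lebesgue integral of a Riemann-integrable function agrees with the Riemann integral.
Antiderivative F(x) = (5/3)x^3 + (1/2)x^2 + 4x
F(5) = (5/3)*5^3 + (1/2)*5^2 + 4*5
     = (5/3)*125 + (1/2)*25 + 4*5
     = 208.333333 + 12.5 + 20
     = 240.833333
F(1) = 6.166667
Integral = F(5) - F(1) = 240.833333 - 6.166667 = 234.666667


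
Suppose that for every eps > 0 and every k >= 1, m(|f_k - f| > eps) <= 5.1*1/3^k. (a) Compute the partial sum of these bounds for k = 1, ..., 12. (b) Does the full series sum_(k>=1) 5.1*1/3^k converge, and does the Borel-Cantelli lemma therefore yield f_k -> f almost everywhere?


Step 1: List the terms 5.1*1/3^k for k = 1 to 12:
  k=1: 1.7
  k=2: 0.566667
  k=3: 0.188889
  k=4: 0.062963
  k=5: 0.020988
  k=6: 0.006996
  k=7: 0.002332
  k=8: 7.773205e-04
  k=9: 2.591068e-04
  k=10: 8.636895e-05
  k=11: 2.878965e-05
  k=12: 9.596550e-06
Step 2: Partial sum = 1.7 + 0.566667 + 0.188889 + 0.062963 + 0.020988 + 0.006996 + 0.002332 + 7.773205e-04 + 2.591068e-04 + 8.636895e-05 + 2.878965e-05 + 9.596550e-06
     = 2.549995
Step 3: The full series sum_(k>=1) 5.1*1/3^k converges (geometric series with ratio 1/3 < 1; a constant multiple of a convergent series converges).
Step 4: Fix eps > 0. Since sum_k m(|f_k - f| > eps) < infinity, the Borel-Cantelli lemma gives
        m(limsup_k {|f_k - f| > eps}) = 0, i.e. for a.e. x, |f_k(x) - f(x)| <= eps for all large k.
        Applying this with eps = 1/j for j = 1, 2, ... and intersecting the countably many full-measure sets,
        for a.e. x we get limsup_k |f_k(x) - f(x)| <= 1/j for every j, hence f_k -> f almost everywhere.
Conclusion: series converges; Borel-Cantelli yields f_k -> f a.e.


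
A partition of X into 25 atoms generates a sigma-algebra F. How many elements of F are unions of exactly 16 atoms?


Each element of F is a union of some subset of the 25 atoms.
Elements that are unions of exactly 16 atoms correspond to 16-element subsets of the 25 atoms.
Count = C(25, 16) = 25! / (16! * 9!) = 2042975.


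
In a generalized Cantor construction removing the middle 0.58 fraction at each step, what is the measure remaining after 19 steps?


Step 1: At each step, fraction remaining = 1 - 0.58 = 0.42
Step 2: After 19 steps, measure = (0.42)^19
Result = 6.946028e-08


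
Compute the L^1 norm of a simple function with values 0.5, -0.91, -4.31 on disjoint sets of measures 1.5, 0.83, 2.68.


Step 1: Compute |f_i|^1 for each value:
  |0.5|^1 = 0.5
  |-0.91|^1 = 0.91
  |-4.31|^1 = 4.31
Step 2: Multiply by measures and sum:
  0.5 * 1.5 = 0.75
  0.91 * 0.83 = 0.7553
  4.31 * 2.68 = 11.5508
Sum = 0.75 + 0.7553 + 11.5508 = 13.0561
Step 3: Take the p-th root:
||f||_1 = (13.0561)^(1/1) = 13.0561


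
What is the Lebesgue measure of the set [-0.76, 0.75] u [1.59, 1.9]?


For pairwise disjoint intervals, m(union) = sum of lengths.
= (0.75 - -0.76) + (1.9 - 1.59)
= 1.51 + 0.31
= 1.82


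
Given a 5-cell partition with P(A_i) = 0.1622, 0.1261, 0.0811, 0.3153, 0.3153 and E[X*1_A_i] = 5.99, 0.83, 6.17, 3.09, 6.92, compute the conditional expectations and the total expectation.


For each cell A_i: E[X|A_i] = E[X*1_A_i] / P(A_i)
Step 1: E[X|A_1] = 5.99 / 0.1622 = 36.929716
Step 2: E[X|A_2] = 0.83 / 0.1261 = 6.582078
Step 3: E[X|A_3] = 6.17 / 0.0811 = 76.078915
Step 4: E[X|A_4] = 3.09 / 0.3153 = 9.80019
Step 5: E[X|A_5] = 6.92 / 0.3153 = 21.947352
Verification: E[X] = sum E[X*1_A_i] = 5.99 + 0.83 + 6.17 + 3.09 + 6.92 = 23


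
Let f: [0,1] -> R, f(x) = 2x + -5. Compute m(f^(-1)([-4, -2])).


f^(-1)([-4, -2]) = {x : -4 <= 2x + -5 <= -2}
Solving: (-4 - -5)/2 <= x <= (-2 - -5)/2
= [0.5, 1.5]
Intersecting with [0,1]: [0.5, 1]
Measure = 1 - 0.5 = 0.5


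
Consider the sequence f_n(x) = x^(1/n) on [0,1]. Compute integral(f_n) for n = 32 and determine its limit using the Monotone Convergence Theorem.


At n = 32: f_32(x) = x^(1/32).
Step 1: integral(x^(1/32), 0, 1) = [x^(1/32+1) / (1/32+1)] from 0 to 1
     = 1 / (1/32 + 1) = 1 / ((32+1)/32) = 32/(32+1)
     = 32/33 = 0.969697
Step 2: As n -> infinity, f_n(x) = x^(1/n) -> 1 for x in (0,1], and f_n is increasing in n.
By MCT, lim_n integral(f_n) = integral(lim_n f_n) = integral(1, 0, 1) = 1.
Step 3: Verify convergence: 32/33 = 0.969697 -> 1


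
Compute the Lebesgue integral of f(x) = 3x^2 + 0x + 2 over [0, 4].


The Lebesgue integral of a Riemann-integrable function agrees with the Riemann integral.
Antiderivative F(x) = (3/3)x^3 + (0/2)x^2 + 2x
F(4) = (3/3)*4^3 + (0/2)*4^2 + 2*4
     = (3/3)*64 + (0/2)*16 + 2*4
     = 64 + 0.0 + 8
     = 72
F(0) = 0.0
Integral = F(4) - F(0) = 72 - 0.0 = 72


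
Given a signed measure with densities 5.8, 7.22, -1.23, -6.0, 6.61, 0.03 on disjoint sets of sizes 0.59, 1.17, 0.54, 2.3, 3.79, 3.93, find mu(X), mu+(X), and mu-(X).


Step 1: Compute signed measure on each set:
  Set 1: 5.8 * 0.59 = 3.422
  Set 2: 7.22 * 1.17 = 8.4474
  Set 3: -1.23 * 0.54 = -0.6642
  Set 4: -6.0 * 2.3 = -13.8
  Set 5: 6.61 * 3.79 = 25.0519
  Set 6: 0.03 * 3.93 = 0.1179
Step 2: Total signed measure = (3.422) + (8.4474) + (-0.6642) + (-13.8) + (25.0519) + (0.1179)
     = 22.575
Step 3: Positive part mu+(X) = sum of positive contributions = 37.0392
Step 4: Negative part mu-(X) = |sum of negative contributions| = 14.4642


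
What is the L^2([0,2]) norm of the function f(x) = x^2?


Step 1: ||f||_2 = (integral_0^2 |x^2|^2 dx)^(1/2)
     = (integral_0^2 x^4 dx)^(1/2)
Step 2: integral_0^2 x^4 dx = [x^5/(5)] from 0 to 2 = 2^5/5
     = 32/5 = 6.4
Step 3: ||f||_2 = (6.4)^(1/2) = 2.529822


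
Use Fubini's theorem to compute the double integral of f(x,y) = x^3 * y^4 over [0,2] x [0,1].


By Fubini's theorem, the double integral factors as a product of single integrals:
Step 1: integral_0^2 x^3 dx = [x^4/4] from 0 to 2
     = 2^4/4 = 4
Step 2: integral_0^1 y^4 dy = [y^5/5] from 0 to 1
     = 1^5/5 = 0.2
Step 3: Double integral = 4 * 0.2 = 0.8


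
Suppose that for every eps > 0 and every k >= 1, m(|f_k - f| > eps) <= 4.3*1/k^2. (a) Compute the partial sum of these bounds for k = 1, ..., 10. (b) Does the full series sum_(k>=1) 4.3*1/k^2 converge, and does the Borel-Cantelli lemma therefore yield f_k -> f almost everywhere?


Step 1: List the terms 4.3*1/k^2 for k = 1 to 10:
  k=1: 4.3
  k=2: 1.075
  k=3: 0.477778
  k=4: 0.26875
  k=5: 0.172
  k=6: 0.119444
  k=7: 0.087755
  k=8: 0.067187
  k=9: 0.053086
  k=10: 0.043
Step 2: Partial sum = 4.3 + 1.075 + 0.477778 + 0.26875 + 0.172 + 0.119444 + 0.087755 + 0.067187 + 0.053086 + 0.043
     = 6.664001
Step 3: The full series sum_(k>=1) 4.3*1/k^2 converges (p-series with p = 2 > 1; a constant multiple of a convergent series converges).
Step 4: Fix eps > 0. Since sum_k m(|f_k - f| > eps) < infinity, the Borel-Cantelli lemma gives
        m(limsup_k {|f_k - f| > eps}) = 0, i.e. for a.e. x, |f_k(x) - f(x)| <= eps for all large k.
        Applying this with eps = 1/j for j = 1, 2, ... and intersecting the countably many full-measure sets,
        for a.e. x we get limsup_k |f_k(x) - f(x)| <= 1/j for every j, hence f_k -> f almost everywhere.
Conclusion: series converges; Borel-Cantelli yields f_k -> f a.e.


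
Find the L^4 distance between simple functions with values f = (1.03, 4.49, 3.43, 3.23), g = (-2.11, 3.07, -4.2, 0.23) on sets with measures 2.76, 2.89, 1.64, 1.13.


Step 1: Compute differences f_i - g_i:
  1.03 - -2.11 = 3.14
  4.49 - 3.07 = 1.42
  3.43 - -4.2 = 7.63
  3.23 - 0.23 = 3
Step 2: Compute |diff|^4 * measure for each set:
  |3.14|^4 * 2.76 = 97.211712 * 2.76 = 268.304326
  |1.42|^4 * 2.89 = 4.065869 * 2.89 = 11.750361
  |7.63|^4 * 1.64 = 3389.207446 * 1.64 = 5558.300211
  |3|^4 * 1.13 = 81 * 1.13 = 91.53
Step 3: Sum = 5929.884898
Step 4: ||f-g||_4 = (5929.884898)^(1/4) = 8.775292


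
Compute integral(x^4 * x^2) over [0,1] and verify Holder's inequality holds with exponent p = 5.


Step 1: Exact integral of f*g = integral(x^6, 0, 1) = 1/7
     = 0.142857
Step 2: Holder bound with p=5, q=1.25:
  ||f||_p = (integral x^20 dx)^(1/5) = (1/21)^(1/5) = 0.543946
  ||g||_q = (integral x^2.5 dx)^(1/1.25) = (1/3.5)^(1/1.25) = 0.367067
Step 3: Holder bound = ||f||_p * ||g||_q = 0.543946 * 0.367067 = 0.199665
Verification: 0.142857 <= 0.199665 (Holder holds)


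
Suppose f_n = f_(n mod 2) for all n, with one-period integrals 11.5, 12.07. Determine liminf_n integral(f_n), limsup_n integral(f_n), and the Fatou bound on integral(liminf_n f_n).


The sequence (integral(f_n)) is periodic with period 2, repeating the values 11.5, 12.07 indefinitely.
Step 1: For a periodic sequence, every tail (a_m, a_(m+1), ...) contains all 2 period values infinitely often.
Step 2: Hence inf of every tail = min of the period values = min(11.5, 12.07) = 11.5.
        liminf_n integral(f_n) = sup over m of (inf of tail from m) = 11.5.
Step 3: Similarly sup of every tail = max of the period values = 12.07.
        limsup_n integral(f_n) = 12.07.
Step 4: Fatou's lemma: integral(liminf_n f_n) <= liminf_n integral(f_n) = 11.5.
        So the integral of the pointwise liminf is at most 11.5.


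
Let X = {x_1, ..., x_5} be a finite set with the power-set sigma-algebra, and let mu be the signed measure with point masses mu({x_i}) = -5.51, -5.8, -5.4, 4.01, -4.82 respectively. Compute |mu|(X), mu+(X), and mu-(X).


Step 1: Every measurable set is a union of atoms (the cells / points), so a Hahn decomposition is
  obtained by grouping atoms by sign: P = union of atoms with mu > 0, N = union of the remaining atoms.
  Atoms in P (indices): 4;  atoms in N (indices): 1, 2, 3, 5
  Positive values: 4.01
  Negative values: -5.51, -5.8, -5.4, -4.82
Step 2: mu+(X) = mu(P) = sum of positive atom values = 4.01
Step 3: mu-(X) = -mu(N) = sum of |negative atom values| = 21.53
Step 4: |mu|(X) = mu+(X) + mu-(X) = 4.01 + 21.53 = 25.54


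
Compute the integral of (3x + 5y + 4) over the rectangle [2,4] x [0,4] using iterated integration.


By Fubini, integrate in x first, then y.
Step 1: Fix y, integrate over x in [2,4]:
  integral(3x + 5y + 4, x=2..4)
  = 3*(4^2 - 2^2)/2 + (5y + 4)*(4 - 2)
  = 18 + (5y + 4)*2
  = 18 + 10y + 8
  = 26 + 10y
Step 2: Integrate over y in [0,4]:
  integral(26 + 10y, y=0..4)
  = 26*4 + 10*(4^2 - 0^2)/2
  = 104 + 80
  = 184


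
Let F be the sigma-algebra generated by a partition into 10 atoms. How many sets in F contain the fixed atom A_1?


Each element of F is a union of some subset S of the 10 atoms.
The element contains A_1 iff A_1 is in S.
So we count subsets S of {A_1,...,A_10} with A_1 in S: choose freely among the other 9 atoms.
Count = 2^(10-1) = 2^9 = 512.


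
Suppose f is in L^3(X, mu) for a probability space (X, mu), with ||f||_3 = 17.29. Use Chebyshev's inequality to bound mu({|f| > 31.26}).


Chebyshev/Markov inequality: mu(|f| > eps) <= (||f||_p / eps)^p
Step 1: ||f||_3 / eps = 17.29 / 31.26 = 0.553103
Step 2: Raise to power p = 3:
  (0.553103)^3 = 0.169207
Step 3: Therefore mu(|f| > 31.26) <= 0.169207


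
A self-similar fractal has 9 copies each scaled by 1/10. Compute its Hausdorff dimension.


For a self-similar set with N copies scaled by 1/r:
dim_H = log(N)/log(r) = log(9)/log(10)
= 2.197225/2.302585
= 0.954243


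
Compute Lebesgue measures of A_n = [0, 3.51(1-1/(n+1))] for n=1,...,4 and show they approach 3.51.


By continuity of measure from below: if A_n increases to A, then m(A_n) -> m(A).
Here A = [0, 3.51], so m(A) = 3.51
Step 1: a_1 = 3.51*(1 - 1/2) = 1.755, m(A_1) = 1.755
Step 2: a_2 = 3.51*(1 - 1/3) = 2.34, m(A_2) = 2.34
Step 3: a_3 = 3.51*(1 - 1/4) = 2.6325, m(A_3) = 2.6325
Step 4: a_4 = 3.51*(1 - 1/5) = 2.808, m(A_4) = 2.808
Limit: m(A_n) -> m([0,3.51]) = 3.51


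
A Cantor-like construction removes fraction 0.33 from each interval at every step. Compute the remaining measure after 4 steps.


Step 1: At each step, fraction remaining = 1 - 0.33 = 0.67
Step 2: After 4 steps, measure = (0.67)^4
Step 3: Computing the power step by step:
  After step 1: 0.67
  After step 2: 0.4489
  After step 3: 0.300763
  After step 4: 0.201511
Result = 0.201511


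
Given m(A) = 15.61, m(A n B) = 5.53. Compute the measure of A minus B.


m(A \ B) = m(A) - m(A n B)
= 15.61 - 5.53
= 10.08


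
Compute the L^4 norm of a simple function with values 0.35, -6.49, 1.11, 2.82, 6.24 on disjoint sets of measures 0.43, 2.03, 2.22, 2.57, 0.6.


Step 1: Compute |f_i|^4 for each value:
  |0.35|^4 = 0.015006
  |-6.49|^4 = 1774.102824
  |1.11|^4 = 1.51807
  |2.82|^4 = 63.240666
  |6.24|^4 = 1516.136694
Step 2: Multiply by measures and sum:
  0.015006 * 0.43 = 0.006453
  1774.102824 * 2.03 = 3601.428733
  1.51807 * 2.22 = 3.370116
  63.240666 * 2.57 = 162.528511
  1516.136694 * 0.6 = 909.682016
Sum = 0.006453 + 3601.428733 + 3.370116 + 162.528511 + 909.682016 = 4677.015829
Step 3: Take the p-th root:
||f||_4 = (4677.015829)^(1/4) = 8.269747


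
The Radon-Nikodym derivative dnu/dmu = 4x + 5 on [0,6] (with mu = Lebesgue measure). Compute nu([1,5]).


nu(A) = integral_A (dnu/dmu) dmu = integral_1^5 (4x + 5) dx
Step 1: Antiderivative F(x) = (4/2)x^2 + 5x
Step 2: F(5) = (4/2)*5^2 + 5*5 = 50 + 25 = 75
Step 3: F(1) = (4/2)*1^2 + 5*1 = 2 + 5 = 7
Step 4: nu([1,5]) = F(5) - F(1) = 75 - 7 = 68


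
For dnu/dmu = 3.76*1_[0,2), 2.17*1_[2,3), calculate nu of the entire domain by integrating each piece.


Integrate each piece of the Radon-Nikodym derivative:
Step 1: integral_0^2 3.76 dx = 3.76*(2-0) = 3.76*2 = 7.52
Step 2: integral_2^3 2.17 dx = 2.17*(3-2) = 2.17*1 = 2.17
Total: 7.52 + 2.17 = 9.69


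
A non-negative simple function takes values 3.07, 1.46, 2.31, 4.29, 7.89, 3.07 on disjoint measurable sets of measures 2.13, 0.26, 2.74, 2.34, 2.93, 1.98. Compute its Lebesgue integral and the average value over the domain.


Step 1: Integral = sum(value_i * measure_i)
= 3.07*2.13 + 1.46*0.26 + 2.31*2.74 + 4.29*2.34 + 7.89*2.93 + 3.07*1.98
= 6.5391 + 0.3796 + 6.3294 + 10.0386 + 23.1177 + 6.0786
= 52.483
Step 2: Total measure of domain = 2.13 + 0.26 + 2.74 + 2.34 + 2.93 + 1.98 = 12.38
Step 3: Average value = 52.483 / 12.38 = 4.239338


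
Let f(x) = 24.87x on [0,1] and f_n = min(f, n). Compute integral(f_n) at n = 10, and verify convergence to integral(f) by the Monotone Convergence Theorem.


f(x) = 24.87x on [0,1]; f_n(x) = min(24.87x, n). At n = 10:
Step 1: f(x) reaches 10 at x = 10/24.87 = 0.402091
Step 2: integral(f_10) = integral(24.87x, 0, 0.402091) + integral(10, 0.402091, 1)
       = 24.87*0.402091^2/2 + 10*(1 - 0.402091)
       = 2.010454 + 5.979091
       = 7.989546
Step 3: As n -> infinity, f_n increases to f, so by MCT integral(f_n) -> integral(f) = 24.87/2 = 12.435.
Convergence: integral(f_10) = 7.989546 -> 12.435 as n -> infinity


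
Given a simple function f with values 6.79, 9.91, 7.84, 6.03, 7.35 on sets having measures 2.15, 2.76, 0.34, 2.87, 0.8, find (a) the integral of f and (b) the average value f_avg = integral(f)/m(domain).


Step 1: Integral = sum(value_i * measure_i)
= 6.79*2.15 + 9.91*2.76 + 7.84*0.34 + 6.03*2.87 + 7.35*0.8
= 14.5985 + 27.3516 + 2.6656 + 17.3061 + 5.88
= 67.8018
Step 2: Total measure of domain = 2.15 + 2.76 + 0.34 + 2.87 + 0.8 = 8.92
Step 3: Average value = 67.8018 / 8.92 = 7.601099


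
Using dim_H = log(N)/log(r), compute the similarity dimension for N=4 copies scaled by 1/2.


For a self-similar set with N copies scaled by 1/r:
dim_H = log(N)/log(r) = log(4)/log(2)
= 1.386294/0.693147
= 2


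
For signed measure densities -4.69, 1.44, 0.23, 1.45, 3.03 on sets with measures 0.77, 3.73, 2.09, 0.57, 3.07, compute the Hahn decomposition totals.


Step 1: Compute signed measure on each set:
  Set 1: -4.69 * 0.77 = -3.6113
  Set 2: 1.44 * 3.73 = 5.3712
  Set 3: 0.23 * 2.09 = 0.4807
  Set 4: 1.45 * 0.57 = 0.8265
  Set 5: 3.03 * 3.07 = 9.3021
Step 2: Total signed measure = (-3.6113) + (5.3712) + (0.4807) + (0.8265) + (9.3021)
     = 12.3692
Step 3: Positive part mu+(X) = sum of positive contributions = 15.9805
Step 4: Negative part mu-(X) = |sum of negative contributions| = 3.6113


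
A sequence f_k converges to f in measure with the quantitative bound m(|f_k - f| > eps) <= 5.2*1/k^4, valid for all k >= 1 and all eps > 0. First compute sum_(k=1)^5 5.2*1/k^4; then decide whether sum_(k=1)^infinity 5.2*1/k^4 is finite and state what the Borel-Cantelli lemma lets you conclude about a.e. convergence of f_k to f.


Step 1: List the terms 5.2*1/k^4 for k = 1 to 5:
  k=1: 5.2
  k=2: 0.325
  k=3: 0.064198
  k=4: 0.020313
  k=5: 0.00832
Step 2: Partial sum = 5.2 + 0.325 + 0.064198 + 0.020313 + 0.00832
     = 5.61783
Step 3: The full series sum_(k>=1) 5.2*1/k^4 converges (p-series with p = 4 > 1; a constant multiple of a convergent series converges).
Step 4: Fix eps > 0. Since sum_k m(|f_k - f| > eps) < infinity, the Borel-Cantelli lemma gives
        m(limsup_k {|f_k - f| > eps}) = 0, i.e. for a.e. x, |f_k(x) - f(x)| <= eps for all large k.
        Applying this with eps = 1/j for j = 1, 2, ... and intersecting the countably many full-measure sets,
        for a.e. x we get limsup_k |f_k(x) - f(x)| <= 1/j for every j, hence f_k -> f almost everywhere.
Conclusion: series converges; Borel-Cantelli yields f_k -> f a.e.


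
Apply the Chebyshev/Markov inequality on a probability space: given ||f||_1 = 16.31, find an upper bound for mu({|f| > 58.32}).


Chebyshev/Markov inequality: mu(|f| > eps) <= (||f||_p / eps)^p
Step 1: ||f||_1 / eps = 16.31 / 58.32 = 0.279664
Step 2: Raise to power p = 1:
  (0.279664)^1 = 0.279664
Step 3: Therefore mu(|f| > 58.32) <= 0.279664


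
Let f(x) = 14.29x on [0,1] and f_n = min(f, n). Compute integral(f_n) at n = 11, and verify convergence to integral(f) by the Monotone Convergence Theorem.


f(x) = 14.29x on [0,1]; f_n(x) = min(14.29x, n). At n = 11:
Step 1: f(x) reaches 11 at x = 11/14.29 = 0.769769
Step 2: integral(f_11) = integral(14.29x, 0, 0.769769) + integral(11, 0.769769, 1)
       = 14.29*0.769769^2/2 + 11*(1 - 0.769769)
       = 4.23373 + 2.53254
       = 6.76627
Step 3: As n -> infinity, f_n increases to f, so by MCT integral(f_n) -> integral(f) = 14.29/2 = 7.145.
Convergence: integral(f_11) = 6.76627 -> 7.145 as n -> infinity


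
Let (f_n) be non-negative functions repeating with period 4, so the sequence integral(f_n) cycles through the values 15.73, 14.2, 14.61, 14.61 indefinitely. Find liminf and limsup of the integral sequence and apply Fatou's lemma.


The sequence (integral(f_n)) is periodic with period 4, repeating the values 15.73, 14.2, 14.61, 14.61 indefinitely.
Step 1: For a periodic sequence, every tail (a_m, a_(m+1), ...) contains all 4 period values infinitely often.
Step 2: Hence inf of every tail = min of the period values = min(15.73, 14.2, 14.61, 14.61) = 14.2.
        liminf_n integral(f_n) = sup over m of (inf of tail from m) = 14.2.
Step 3: Similarly sup of every tail = max of the period values = 15.73.
        limsup_n integral(f_n) = 15.73.
Step 4: Fatou's lemma: integral(liminf_n f_n) <= liminf_n integral(f_n) = 14.2.
        So the integral of the pointwise liminf is at most 14.2.


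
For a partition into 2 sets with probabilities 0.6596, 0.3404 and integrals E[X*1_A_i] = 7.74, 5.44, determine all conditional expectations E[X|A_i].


For each cell A_i: E[X|A_i] = E[X*1_A_i] / P(A_i)
Step 1: E[X|A_1] = 7.74 / 0.6596 = 11.734384
Step 2: E[X|A_2] = 5.44 / 0.3404 = 15.981199
Verification: E[X] = sum E[X*1_A_i] = 7.74 + 5.44 = 13.18


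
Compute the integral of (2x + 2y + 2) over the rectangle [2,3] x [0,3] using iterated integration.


By Fubini, integrate in x first, then y.
Step 1: Fix y, integrate over x in [2,3]:
  integral(2x + 2y + 2, x=2..3)
  = 2*(3^2 - 2^2)/2 + (2y + 2)*(3 - 2)
  = 5 + (2y + 2)*1
  = 5 + 2y + 2
  = 7 + 2y
Step 2: Integrate over y in [0,3]:
  integral(7 + 2y, y=0..3)
  = 7*3 + 2*(3^2 - 0^2)/2
  = 21 + 9
  = 30


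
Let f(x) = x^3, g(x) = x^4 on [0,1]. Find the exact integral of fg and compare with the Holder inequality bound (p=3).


Step 1: Exact integral of f*g = integral(x^7, 0, 1) = 1/8
     = 0.125
Step 2: Holder bound with p=3, q=1.5:
  ||f||_p = (integral x^9 dx)^(1/3) = (1/10)^(1/3) = 0.464159
  ||g||_q = (integral x^6 dx)^(1/1.5) = (1/7)^(1/1.5) = 0.273276
Step 3: Holder bound = ||f||_p * ||g||_q = 0.464159 * 0.273276 = 0.126843
Verification: 0.125 <= 0.126843 (Holder holds)


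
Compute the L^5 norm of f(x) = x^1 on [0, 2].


Step 1: ||f||_5 = (integral_0^2 |x^1|^5 dx)^(1/5)
     = (integral_0^2 x^5 dx)^(1/5)
Step 2: integral_0^2 x^5 dx = [x^6/(6)] from 0 to 2 = 2^6/6
     = 64/6 = 10.666667
Step 3: ||f||_5 = (10.666667)^(1/5) = 1.605483


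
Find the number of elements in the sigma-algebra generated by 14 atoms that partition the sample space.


Each element of the sigma-algebra is a union of some subset of the 14 atoms.
The number of such subsets is 2^14 = 16384.


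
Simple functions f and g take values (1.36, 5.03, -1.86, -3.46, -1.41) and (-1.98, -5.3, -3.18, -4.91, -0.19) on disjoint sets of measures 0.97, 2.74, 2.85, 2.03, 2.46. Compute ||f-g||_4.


Step 1: Compute differences f_i - g_i:
  1.36 - -1.98 = 3.34
  5.03 - -5.3 = 10.33
  -1.86 - -3.18 = 1.32
  -3.46 - -4.91 = 1.45
  -1.41 - -0.19 = -1.22
Step 2: Compute |diff|^4 * measure for each set:
  |3.34|^4 * 0.97 = 124.447411 * 0.97 = 120.713989
  |10.33|^4 * 2.74 = 11386.789339 * 2.74 = 31199.802789
  |1.32|^4 * 2.85 = 3.035958 * 2.85 = 8.65248
  |1.45|^4 * 2.03 = 4.420506 * 2.03 = 8.973628
  |-1.22|^4 * 2.46 = 2.215335 * 2.46 = 5.449723
Step 3: Sum = 31343.592609
Step 4: ||f-g||_4 = (31343.592609)^(1/4) = 13.305684


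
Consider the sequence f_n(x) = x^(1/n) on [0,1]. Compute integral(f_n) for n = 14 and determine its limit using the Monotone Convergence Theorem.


At n = 14: f_14(x) = x^(1/14).
Step 1: integral(x^(1/14), 0, 1) = [x^(1/14+1) / (1/14+1)] from 0 to 1
     = 1 / (1/14 + 1) = 1 / ((14+1)/14) = 14/(14+1)
     = 14/15 = 0.933333
Step 2: As n -> infinity, f_n(x) = x^(1/n) -> 1 for x in (0,1], and f_n is increasing in n.
By MCT, lim_n integral(f_n) = integral(lim_n f_n) = integral(1, 0, 1) = 1.
Step 3: Verify convergence: 14/15 = 0.933333 -> 1


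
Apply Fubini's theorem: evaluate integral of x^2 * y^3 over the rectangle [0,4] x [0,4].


By Fubini's theorem, the double integral factors as a product of single integrals:
Step 1: integral_0^4 x^2 dx = [x^3/3] from 0 to 4
     = 4^3/3 = 21.333333
Step 2: integral_0^4 y^3 dy = [y^4/4] from 0 to 4
     = 4^4/4 = 64
Step 3: Double integral = 21.333333 * 64 = 1365.333333


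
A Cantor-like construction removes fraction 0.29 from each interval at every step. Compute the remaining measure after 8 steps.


Step 1: At each step, fraction remaining = 1 - 0.29 = 0.71
Step 2: After 8 steps, measure = (0.71)^8
Result = 0.064575


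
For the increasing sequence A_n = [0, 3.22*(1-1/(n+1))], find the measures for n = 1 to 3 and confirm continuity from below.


By continuity of measure from below: if A_n increases to A, then m(A_n) -> m(A).
Here A = [0, 3.22], so m(A) = 3.22
Step 1: a_1 = 3.22*(1 - 1/2) = 1.61, m(A_1) = 1.61
Step 2: a_2 = 3.22*(1 - 1/3) = 2.1467, m(A_2) = 2.1467
Step 3: a_3 = 3.22*(1 - 1/4) = 2.415, m(A_3) = 2.415
Limit: m(A_n) -> m([0,3.22]) = 3.22


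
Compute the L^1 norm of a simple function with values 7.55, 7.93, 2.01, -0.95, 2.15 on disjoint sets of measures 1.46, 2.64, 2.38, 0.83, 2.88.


Step 1: Compute |f_i|^1 for each value:
  |7.55|^1 = 7.55
  |7.93|^1 = 7.93
  |2.01|^1 = 2.01
  |-0.95|^1 = 0.95
  |2.15|^1 = 2.15
Step 2: Multiply by measures and sum:
  7.55 * 1.46 = 11.023
  7.93 * 2.64 = 20.9352
  2.01 * 2.38 = 4.7838
  0.95 * 0.83 = 0.7885
  2.15 * 2.88 = 6.192
Sum = 11.023 + 20.9352 + 4.7838 + 0.7885 + 6.192 = 43.7225
Step 3: Take the p-th root:
||f||_1 = (43.7225)^(1/1) = 43.7225


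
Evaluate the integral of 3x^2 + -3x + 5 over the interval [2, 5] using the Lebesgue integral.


The Lebesgue integral of a Riemann-integrable function agrees with the Riemann integral.
Antiderivative F(x) = (3/3)x^3 + (-3/2)x^2 + 5x
F(5) = (3/3)*5^3 + (-3/2)*5^2 + 5*5
     = (3/3)*125 + (-3/2)*25 + 5*5
     = 125 + -37.5 + 25
     = 112.5
F(2) = 12
Integral = F(5) - F(2) = 112.5 - 12 = 100.5


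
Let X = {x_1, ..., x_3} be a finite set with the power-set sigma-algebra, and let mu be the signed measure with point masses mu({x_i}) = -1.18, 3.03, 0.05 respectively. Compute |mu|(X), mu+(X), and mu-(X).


Step 1: Every measurable set is a union of atoms (the cells / points), so a Hahn decomposition is
  obtained by grouping atoms by sign: P = union of atoms with mu > 0, N = union of the remaining atoms.
  Atoms in P (indices): 2, 3;  atoms in N (indices): 1
  Positive values: 3.03, 0.05
  Negative values: -1.18
Step 2: mu+(X) = mu(P) = sum of positive atom values = 3.08
Step 3: mu-(X) = -mu(N) = sum of |negative atom values| = 1.18
Step 4: |mu|(X) = mu+(X) + mu-(X) = 3.08 + 1.18 = 4.26


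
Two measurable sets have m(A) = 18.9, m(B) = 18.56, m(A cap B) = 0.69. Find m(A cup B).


By inclusion-exclusion: m(A u B) = m(A) + m(B) - m(A n B)
= 18.9 + 18.56 - 0.69
= 36.77


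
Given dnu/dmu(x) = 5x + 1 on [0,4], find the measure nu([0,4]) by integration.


nu(A) = integral_A (dnu/dmu) dmu = integral_0^4 (5x + 1) dx
Step 1: Antiderivative F(x) = (5/2)x^2 + 1x
Step 2: F(4) = (5/2)*4^2 + 1*4 = 40 + 4 = 44
Step 3: F(0) = (5/2)*0^2 + 1*0 = 0.0 + 0 = 0.0
Step 4: nu([0,4]) = F(4) - F(0) = 44 - 0.0 = 44


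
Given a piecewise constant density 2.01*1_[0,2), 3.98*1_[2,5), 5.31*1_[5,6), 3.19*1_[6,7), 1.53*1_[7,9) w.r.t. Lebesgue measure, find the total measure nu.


Integrate each piece of the Radon-Nikodym derivative:
Step 1: integral_0^2 2.01 dx = 2.01*(2-0) = 2.01*2 = 4.02
Step 2: integral_2^5 3.98 dx = 3.98*(5-2) = 3.98*3 = 11.94
Step 3: integral_5^6 5.31 dx = 5.31*(6-5) = 5.31*1 = 5.31
Step 4: integral_6^7 3.19 dx = 3.19*(7-6) = 3.19*1 = 3.19
Step 5: integral_7^9 1.53 dx = 1.53*(9-7) = 1.53*2 = 3.06
Total: 4.02 + 11.94 + 5.31 + 3.19 + 3.06 = 27.52


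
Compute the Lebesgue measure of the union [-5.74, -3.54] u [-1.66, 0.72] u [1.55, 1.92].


For pairwise disjoint intervals, m(union) = sum of lengths.
= (-3.54 - -5.74) + (0.72 - -1.66) + (1.92 - 1.55)
= 2.2 + 2.38 + 0.37
= 4.95


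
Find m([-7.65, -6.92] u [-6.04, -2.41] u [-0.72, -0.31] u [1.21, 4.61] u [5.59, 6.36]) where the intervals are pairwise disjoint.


For pairwise disjoint intervals, m(union) = sum of lengths.
= (-6.92 - -7.65) + (-2.41 - -6.04) + (-0.31 - -0.72) + (4.61 - 1.21) + (6.36 - 5.59)
= 0.73 + 3.63 + 0.41 + 3.4 + 0.77
= 8.94


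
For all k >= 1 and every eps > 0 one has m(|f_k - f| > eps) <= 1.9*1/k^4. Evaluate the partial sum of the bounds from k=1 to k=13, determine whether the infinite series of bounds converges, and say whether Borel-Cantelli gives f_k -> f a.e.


Step 1: List the terms 1.9*1/k^4 for k = 1 to 13:
  k=1: 1.9
  k=2: 0.11875
  k=3: 0.023457
  k=4: 0.007422
  k=5: 0.00304
  k=6: 0.001466
  k=7: 7.913369e-04
  k=8: 4.638672e-04
  k=9: 2.895900e-04
  k=10: 1.900000e-04
  k=11: 1.297726e-04
  k=12: 9.162809e-05
  k=13: 6.652428e-05
Step 2: Partial sum = 1.9 + 0.11875 + 0.023457 + 0.007422 + 0.00304 + 0.001466 + 7.913369e-04 + 4.638672e-04 + 2.895900e-04 + 1.900000e-04 + 1.297726e-04 + 9.162809e-05 + 6.652428e-05
     = 2.056157
Step 3: The full series sum_(k>=1) 1.9*1/k^4 converges (p-series with p = 4 > 1; a constant multiple of a convergent series converges).
Step 4: Fix eps > 0. Since sum_k m(|f_k - f| > eps) < infinity, the Borel-Cantelli lemma gives
        m(limsup_k {|f_k - f| > eps}) = 0, i.e. for a.e. x, |f_k(x) - f(x)| <= eps for all large k.
        Applying this with eps = 1/j for j = 1, 2, ... and intersecting the countably many full-measure sets,
        for a.e. x we get limsup_k |f_k(x) - f(x)| <= 1/j for every j, hence f_k -> f almost everywhere.
Conclusion: series converges; Borel-Cantelli yields f_k -> f a.e.


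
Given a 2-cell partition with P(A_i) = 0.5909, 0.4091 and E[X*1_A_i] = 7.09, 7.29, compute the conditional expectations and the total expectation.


For each cell A_i: E[X|A_i] = E[X*1_A_i] / P(A_i)
Step 1: E[X|A_1] = 7.09 / 0.5909 = 11.998646
Step 2: E[X|A_2] = 7.29 / 0.4091 = 17.819604
Verification: E[X] = sum E[X*1_A_i] = 7.09 + 7.29 = 14.38


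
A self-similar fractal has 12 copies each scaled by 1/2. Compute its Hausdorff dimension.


For a self-similar set with N copies scaled by 1/r:
dim_H = log(N)/log(r) = log(12)/log(2)
= 2.484907/0.693147
= 3.584963


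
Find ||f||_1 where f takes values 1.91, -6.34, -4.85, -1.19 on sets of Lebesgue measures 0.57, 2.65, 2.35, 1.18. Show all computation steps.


Step 1: Compute |f_i|^1 for each value:
  |1.91|^1 = 1.91
  |-6.34|^1 = 6.34
  |-4.85|^1 = 4.85
  |-1.19|^1 = 1.19
Step 2: Multiply by measures and sum:
  1.91 * 0.57 = 1.0887
  6.34 * 2.65 = 16.801
  4.85 * 2.35 = 11.3975
  1.19 * 1.18 = 1.4042
Sum = 1.0887 + 16.801 + 11.3975 + 1.4042 = 30.6914
Step 3: Take the p-th root:
||f||_1 = (30.6914)^(1/1) = 30.6914


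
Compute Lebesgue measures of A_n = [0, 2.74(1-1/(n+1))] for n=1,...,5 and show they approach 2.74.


By continuity of measure from below: if A_n increases to A, then m(A_n) -> m(A).
Here A = [0, 2.74], so m(A) = 2.74
Step 1: a_1 = 2.74*(1 - 1/2) = 1.37, m(A_1) = 1.37
Step 2: a_2 = 2.74*(1 - 1/3) = 1.8267, m(A_2) = 1.8267
Step 3: a_3 = 2.74*(1 - 1/4) = 2.055, m(A_3) = 2.055
Step 4: a_4 = 2.74*(1 - 1/5) = 2.192, m(A_4) = 2.192
Step 5: a_5 = 2.74*(1 - 1/6) = 2.2833, m(A_5) = 2.2833
Limit: m(A_n) -> m([0,2.74]) = 2.74


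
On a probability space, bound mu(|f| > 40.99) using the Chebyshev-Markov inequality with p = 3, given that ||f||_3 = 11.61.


Chebyshev/Markov inequality: mu(|f| > eps) <= (||f||_p / eps)^p
Step 1: ||f||_3 / eps = 11.61 / 40.99 = 0.28324
Step 2: Raise to power p = 3:
  (0.28324)^3 = 0.022723
Step 3: Therefore mu(|f| > 40.99) <= 0.022723


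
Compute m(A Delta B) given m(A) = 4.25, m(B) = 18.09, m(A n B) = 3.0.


m(A Delta B) = m(A) + m(B) - 2*m(A n B)
= 4.25 + 18.09 - 2*3.0
= 4.25 + 18.09 - 6
= 16.34


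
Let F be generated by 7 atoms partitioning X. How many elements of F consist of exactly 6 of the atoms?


Each element of F is a union of some subset of the 7 atoms.
Elements that are unions of exactly 6 atoms correspond to 6-element subsets of the 7 atoms.
Count = C(7, 6) = 7! / (6! * 1!) = 7.


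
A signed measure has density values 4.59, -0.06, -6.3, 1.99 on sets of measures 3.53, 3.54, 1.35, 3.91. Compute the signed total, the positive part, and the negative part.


Step 1: Compute signed measure on each set:
  Set 1: 4.59 * 3.53 = 16.2027
  Set 2: -0.06 * 3.54 = -0.2124
  Set 3: -6.3 * 1.35 = -8.505
  Set 4: 1.99 * 3.91 = 7.7809
Step 2: Total signed measure = (16.2027) + (-0.2124) + (-8.505) + (7.7809)
     = 15.2662
Step 3: Positive part mu+(X) = sum of positive contributions = 23.9836
Step 4: Negative part mu-(X) = |sum of negative contributions| = 8.7174


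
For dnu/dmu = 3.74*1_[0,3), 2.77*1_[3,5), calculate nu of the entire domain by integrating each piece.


Integrate each piece of the Radon-Nikodym derivative:
Step 1: integral_0^3 3.74 dx = 3.74*(3-0) = 3.74*3 = 11.22
Step 2: integral_3^5 2.77 dx = 2.77*(5-3) = 2.77*2 = 5.54
Total: 11.22 + 5.54 = 16.76


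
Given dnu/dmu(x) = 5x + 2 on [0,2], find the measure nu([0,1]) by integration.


nu(A) = integral_A (dnu/dmu) dmu = integral_0^1 (5x + 2) dx
Step 1: Antiderivative F(x) = (5/2)x^2 + 2x
Step 2: F(1) = (5/2)*1^2 + 2*1 = 2.5 + 2 = 4.5
Step 3: F(0) = (5/2)*0^2 + 2*0 = 0.0 + 0 = 0.0
Step 4: nu([0,1]) = F(1) - F(0) = 4.5 - 0.0 = 4.5


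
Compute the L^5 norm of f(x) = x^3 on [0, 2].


Step 1: ||f||_5 = (integral_0^2 |x^3|^5 dx)^(1/5)
     = (integral_0^2 x^15 dx)^(1/5)
Step 2: integral_0^2 x^15 dx = [x^16/(16)] from 0 to 2 = 2^16/16
     = 65536/16 = 4096
Step 3: ||f||_5 = (4096)^(1/5) = 5.278032


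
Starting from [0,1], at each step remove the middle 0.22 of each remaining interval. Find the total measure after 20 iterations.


Step 1: At each step, fraction remaining = 1 - 0.22 = 0.78
Step 2: After 20 steps, measure = (0.78)^20
Result = 0.006949


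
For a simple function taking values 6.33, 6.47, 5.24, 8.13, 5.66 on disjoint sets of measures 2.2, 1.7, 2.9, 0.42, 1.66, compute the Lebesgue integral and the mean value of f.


Step 1: Integral = sum(value_i * measure_i)
= 6.33*2.2 + 6.47*1.7 + 5.24*2.9 + 8.13*0.42 + 5.66*1.66
= 13.926 + 10.999 + 15.196 + 3.4146 + 9.3956
= 52.9312
Step 2: Total measure of domain = 2.2 + 1.7 + 2.9 + 0.42 + 1.66 = 8.88
Step 3: Average value = 52.9312 / 8.88 = 5.960721


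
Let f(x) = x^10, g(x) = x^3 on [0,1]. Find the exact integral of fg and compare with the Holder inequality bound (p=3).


Step 1: Exact integral of f*g = integral(x^13, 0, 1) = 1/14
     = 0.071429
Step 2: Holder bound with p=3, q=1.5:
  ||f||_p = (integral x^30 dx)^(1/3) = (1/31)^(1/3) = 0.318331
  ||g||_q = (integral x^4.5 dx)^(1/1.5) = (1/5.5)^(1/1.5) = 0.320941
Step 3: Holder bound = ||f||_p * ||g||_q = 0.318331 * 0.320941 = 0.102166
Verification: 0.071429 <= 0.102166 (Holder holds)


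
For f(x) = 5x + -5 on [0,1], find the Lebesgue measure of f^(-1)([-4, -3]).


f^(-1)([-4, -3]) = {x : -4 <= 5x + -5 <= -3}
Solving: (-4 - -5)/5 <= x <= (-3 - -5)/5
= [0.2, 0.4]
Intersecting with [0,1]: [0.2, 0.4]
Measure = 0.4 - 0.2 = 0.2


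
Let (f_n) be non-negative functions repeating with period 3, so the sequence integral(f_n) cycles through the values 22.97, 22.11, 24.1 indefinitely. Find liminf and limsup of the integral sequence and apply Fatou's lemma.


The sequence (integral(f_n)) is periodic with period 3, repeating the values 22.97, 22.11, 24.1 indefinitely.
Step 1: For a periodic sequence, every tail (a_m, a_(m+1), ...) contains all 3 period values infinitely often.
Step 2: Hence inf of every tail = min of the period values = min(22.97, 22.11, 24.1) = 22.11.
        liminf_n integral(f_n) = sup over m of (inf of tail from m) = 22.11.
Step 3: Similarly sup of every tail = max of the period values = 24.1.
        limsup_n integral(f_n) = 24.1.
Step 4: Fatou's lemma: integral(liminf_n f_n) <= liminf_n integral(f_n) = 22.11.
        So the integral of the pointwise liminf is at most 22.11.


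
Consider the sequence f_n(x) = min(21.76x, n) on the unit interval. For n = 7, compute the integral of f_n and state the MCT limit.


f(x) = 21.76x on [0,1]; f_n(x) = min(21.76x, n). At n = 7:
Step 1: f(x) reaches 7 at x = 7/21.76 = 0.321691
Step 2: integral(f_7) = integral(21.76x, 0, 0.321691) + integral(7, 0.321691, 1)
       = 21.76*0.321691^2/2 + 7*(1 - 0.321691)
       = 1.125919 + 4.748162
       = 5.874081
Step 3: As n -> infinity, f_n increases to f, so by MCT integral(f_n) -> integral(f) = 21.76/2 = 10.88.
Convergence: integral(f_7) = 5.874081 -> 10.88 as n -> infinity
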